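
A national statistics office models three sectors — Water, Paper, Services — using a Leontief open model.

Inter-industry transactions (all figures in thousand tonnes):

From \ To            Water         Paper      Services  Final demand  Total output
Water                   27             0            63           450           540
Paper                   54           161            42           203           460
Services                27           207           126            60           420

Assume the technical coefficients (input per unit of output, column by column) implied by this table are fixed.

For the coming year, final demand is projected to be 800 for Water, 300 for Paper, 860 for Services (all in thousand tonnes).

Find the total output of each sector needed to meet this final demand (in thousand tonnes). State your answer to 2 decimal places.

Technical coefficients a_ij = z_ij / X_j:
  a_WW = 27/540 = 0.05, a_PW = 54/540 = 0.10, a_SW = 27/540 = 0.05
  a_WP = 0/460 = 0.00, a_PP = 161/460 = 0.35, a_SP = 207/460 = 0.45
  a_WS = 63/420 = 0.15, a_PS = 42/420 = 0.10, a_SS = 126/420 = 0.30
I − A =
  [   0.95     0.00    -0.15]
  [  -0.10     0.65    -0.10]
  [  -0.05    -0.45     0.70]
Cofactors of I−A, C_ij = (−1)^(i+j)·(minor ij) (rows/columns in the sector order above):
  C_11 = (0.65)(0.70) − (-0.10)(-0.45) = 0.4100
  C_12 = −[(-0.10)(0.70) − (-0.10)(-0.05)] = 0.0750
  C_13 = (-0.10)(-0.45) − (0.65)(-0.05) = 0.0775
  C_21 = −[(0.00)(0.70) − (-0.15)(-0.45)] = 0.0675
  C_22 = (0.95)(0.70) − (-0.15)(-0.05) = 0.6575
  C_23 = −[(0.95)(-0.45) − (0.00)(-0.05)] = 0.4275
  C_31 = (0.00)(-0.10) − (-0.15)(0.65) = 0.0975
  C_32 = −[(0.95)(-0.10) − (-0.15)(-0.10)] = 0.1100
  C_33 = (0.95)(0.65) − (0.00)(-0.10) = 0.6175
det(I−A) = Σ_j (I−A)_1j·C_1j = (0.95)(0.4100) + (0.00)(0.0750) + (-0.15)(0.0775) = 0.377875
adj(I−A) = Cᵀ =
  [ 0.4100   0.0675   0.0975]
  [ 0.0750   0.6575   0.1100]
  [ 0.0775   0.4275   0.6175]
(I − A)⁻¹ = adj(I−A) / det(I−A) ≈
  [   1.0850     0.1786     0.2580]
  [   0.1985     1.7400     0.2911]
  [   0.2051     1.1313     1.6341]
x = (I − A)⁻¹ d = adj(I−A)·d / det(I−A), with det(I−A) = 0.377875:
  x_W = (0.4100·800 + 0.0675·300 + 0.0975·860) / 0.377875 = 432.10 / 0.377875 ≈ 1143.50
  x_P = (0.0750·800 + 0.6575·300 + 0.1100·860) / 0.377875 = 351.85 / 0.377875 ≈ 931.13
  x_S = (0.0775·800 + 0.4275·300 + 0.6175·860) / 0.377875 = 721.30 / 0.377875 ≈ 1908.83

x_W = 1143.50, x_P = 931.13, x_S = 1908.83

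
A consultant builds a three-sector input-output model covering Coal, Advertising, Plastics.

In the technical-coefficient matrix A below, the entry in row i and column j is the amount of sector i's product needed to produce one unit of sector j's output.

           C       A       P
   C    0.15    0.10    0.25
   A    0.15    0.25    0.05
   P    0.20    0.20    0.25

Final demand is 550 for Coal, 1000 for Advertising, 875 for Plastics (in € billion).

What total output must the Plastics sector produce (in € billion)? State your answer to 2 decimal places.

x_P = 2021.67

I − A =
  [   0.85    -0.10    -0.25]
  [  -0.15     0.75    -0.05]
  [  -0.20    -0.20     0.75]
Cofactors of I−A, C_ij = (−1)^(i+j)·(minor ij) (rows/columns in the sector order above):
  C_11 = (0.75)(0.75) − (-0.05)(-0.20) = 0.5525
  C_12 = −[(-0.15)(0.75) − (-0.05)(-0.20)] = 0.1225
  C_13 = (-0.15)(-0.20) − (0.75)(-0.20) = 0.1800
  C_21 = −[(-0.10)(0.75) − (-0.25)(-0.20)] = 0.1250
  C_22 = (0.85)(0.75) − (-0.25)(-0.20) = 0.5875
  C_23 = −[(0.85)(-0.20) − (-0.10)(-0.20)] = 0.1900
  C_31 = (-0.10)(-0.05) − (-0.25)(0.75) = 0.1925
  C_32 = −[(0.85)(-0.05) − (-0.25)(-0.15)] = 0.0800
  C_33 = (0.85)(0.75) − (-0.10)(-0.15) = 0.6225
det(I−A) = Σ_j (I−A)_1j·C_1j = (0.85)(0.5525) + (-0.10)(0.1225) + (-0.25)(0.1800) = 0.412375
adj(I−A) = Cᵀ =
  [ 0.5525   0.1250   0.1925]
  [ 0.1225   0.5875   0.0800]
  [ 0.1800   0.1900   0.6225]
(I − A)⁻¹ = adj(I−A) / det(I−A) ≈
  [   1.3398     0.3031     0.4668]
  [   0.2971     1.4247     0.1940]
  [   0.4365     0.4607     1.5095]
x = (I − A)⁻¹ d = adj(I−A)·d / det(I−A), with det(I−A) = 0.412375:
  x_C = (0.5525·550 + 0.1250·1000 + 0.1925·875) / 0.412375 = 597.3125 / 0.412375 ≈ 1448.47
  x_A = (0.1225·550 + 0.5875·1000 + 0.0800·875) / 0.412375 = 724.875 / 0.412375 ≈ 1757.81
  x_P = (0.1800·550 + 0.1900·1000 + 0.6225·875) / 0.412375 = 833.6875 / 0.412375 ≈ 2021.67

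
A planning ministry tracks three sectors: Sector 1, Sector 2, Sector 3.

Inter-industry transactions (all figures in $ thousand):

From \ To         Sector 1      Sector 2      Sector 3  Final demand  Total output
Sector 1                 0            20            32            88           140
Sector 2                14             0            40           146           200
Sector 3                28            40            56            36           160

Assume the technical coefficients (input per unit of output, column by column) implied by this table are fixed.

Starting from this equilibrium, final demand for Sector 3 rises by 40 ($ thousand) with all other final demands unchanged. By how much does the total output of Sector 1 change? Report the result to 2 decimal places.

Δx_1 = 16.53

Technical coefficients a_ij = z_ij / X_j:
  a_11 = 0/140 = 0.00, a_21 = 14/140 = 0.10, a_31 = 28/140 = 0.20
  a_12 = 20/200 = 0.10, a_22 = 0/200 = 0.00, a_32 = 40/200 = 0.20
  a_13 = 32/160 = 0.20, a_23 = 40/160 = 0.25, a_33 = 56/160 = 0.35
I − A =
  [   1.00    -0.10    -0.20]
  [  -0.10     1.00    -0.25]
  [  -0.20    -0.20     0.65]
Cofactors of I−A, C_ij = (−1)^(i+j)·(minor ij) (rows/columns in the sector order above):
  C_11 = (1.00)(0.65) − (-0.25)(-0.20) = 0.6000
  C_12 = −[(-0.10)(0.65) − (-0.25)(-0.20)] = 0.1150
  C_13 = (-0.10)(-0.20) − (1.00)(-0.20) = 0.2200
  C_21 = −[(-0.10)(0.65) − (-0.20)(-0.20)] = 0.1050
  C_22 = (1.00)(0.65) − (-0.20)(-0.20) = 0.6100
  C_23 = −[(1.00)(-0.20) − (-0.10)(-0.20)] = 0.2200
  C_31 = (-0.10)(-0.25) − (-0.20)(1.00) = 0.2250
  C_32 = −[(1.00)(-0.25) − (-0.20)(-0.10)] = 0.2700
  C_33 = (1.00)(1.00) − (-0.10)(-0.10) = 0.9900
det(I−A) = Σ_j (I−A)_1j·C_1j = (1.00)(0.6000) + (-0.10)(0.1150) + (-0.20)(0.2200) = 0.5445
adj(I−A) = Cᵀ =
  [ 0.6000   0.1050   0.2250]
  [ 0.1150   0.6100   0.2700]
  [ 0.2200   0.2200   0.9900]
(I − A)⁻¹ = adj(I−A) / det(I−A) ≈
  [   1.1019     0.1928     0.4132]
  [   0.2112     1.1203     0.4959]
  [   0.4040     0.4040     1.8182]
Δx = (I − A)⁻¹ Δd with Δd having +40 in the Sector 3 component and 0 elsewhere.
So Δx_1 = L_13 · (+40), where L_13 = adj(I−A)_13 / det(I−A) = 0.2250 / 0.5445.
Δx_1 = 0.2250 × (+40) / 0.5445 = 9.00 / 0.5445 ≈ 16.53.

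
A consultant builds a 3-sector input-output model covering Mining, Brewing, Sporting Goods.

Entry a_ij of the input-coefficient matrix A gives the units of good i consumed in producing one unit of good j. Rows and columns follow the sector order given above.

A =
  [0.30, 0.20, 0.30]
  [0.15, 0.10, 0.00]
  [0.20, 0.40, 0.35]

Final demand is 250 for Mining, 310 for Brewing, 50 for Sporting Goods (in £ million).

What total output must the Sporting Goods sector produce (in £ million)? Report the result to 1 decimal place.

I − A =
  [   0.70    -0.20    -0.30]
  [  -0.15     0.90     0.00]
  [  -0.20    -0.40     0.65]
Cofactors of I−A, C_ij = (−1)^(i+j)·(minor ij) (rows/columns in the sector order above):
  C_11 = (0.90)(0.65) − (0.00)(-0.40) = 0.5850
  C_12 = −[(-0.15)(0.65) − (0.00)(-0.20)] = 0.0975
  C_13 = (-0.15)(-0.40) − (0.90)(-0.20) = 0.2400
  C_21 = −[(-0.20)(0.65) − (-0.30)(-0.40)] = 0.2500
  C_22 = (0.70)(0.65) − (-0.30)(-0.20) = 0.3950
  C_23 = −[(0.70)(-0.40) − (-0.20)(-0.20)] = 0.3200
  C_31 = (-0.20)(0.00) − (-0.30)(0.90) = 0.2700
  C_32 = −[(0.70)(0.00) − (-0.30)(-0.15)] = 0.0450
  C_33 = (0.70)(0.90) − (-0.20)(-0.15) = 0.6000
det(I−A) = Σ_j (I−A)_1j·C_1j = (0.70)(0.5850) + (-0.20)(0.0975) + (-0.30)(0.2400) = 0.3180
adj(I−A) = Cᵀ =
  [ 0.5850   0.2500   0.2700]
  [ 0.0975   0.3950   0.0450]
  [ 0.2400   0.3200   0.6000]
(I − A)⁻¹ = adj(I−A) / det(I−A) ≈
  [   1.8396     0.7862     0.8491]
  [   0.3066     1.2421     0.1415]
  [   0.7547     1.0063     1.8868]
x = (I − A)⁻¹ d = adj(I−A)·d / det(I−A), with det(I−A) = 0.3180:
  x_1 = (0.5850·250 + 0.2500·310 + 0.2700·50) / 0.3180 = 237.25 / 0.3180 ≈ 746.1
  x_2 = (0.0975·250 + 0.3950·310 + 0.0450·50) / 0.3180 = 149.075 / 0.3180 ≈ 468.8
  x_3 = (0.2400·250 + 0.3200·310 + 0.6000·50) / 0.3180 = 189.20 / 0.3180 ≈ 595.0

x_3 = 595.0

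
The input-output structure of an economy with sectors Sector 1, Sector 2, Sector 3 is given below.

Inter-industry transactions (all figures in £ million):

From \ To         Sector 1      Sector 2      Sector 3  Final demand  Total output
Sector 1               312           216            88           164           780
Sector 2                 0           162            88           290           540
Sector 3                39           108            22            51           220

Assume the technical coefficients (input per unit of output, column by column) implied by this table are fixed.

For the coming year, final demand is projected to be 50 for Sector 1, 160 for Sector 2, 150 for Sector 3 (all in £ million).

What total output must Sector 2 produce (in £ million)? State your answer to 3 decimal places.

x_2 = 390.260

Technical coefficients a_ij = z_ij / X_j:
  a_11 = 312/780 = 0.40, a_21 = 0/780 = 0.00, a_31 = 39/780 = 0.05
  a_12 = 216/540 = 0.40, a_22 = 162/540 = 0.30, a_32 = 108/540 = 0.20
  a_13 = 88/220 = 0.40, a_23 = 88/220 = 0.40, a_33 = 22/220 = 0.10
I − A =
  [   0.60    -0.40    -0.40]
  [   0.00     0.70    -0.40]
  [  -0.05    -0.20     0.90]
Cofactors of I−A, C_ij = (−1)^(i+j)·(minor ij) (rows/columns in the sector order above):
  C_11 = (0.70)(0.90) − (-0.40)(-0.20) = 0.5500
  C_12 = −[(0.00)(0.90) − (-0.40)(-0.05)] = 0.0200
  C_13 = (0.00)(-0.20) − (0.70)(-0.05) = 0.0350
  C_21 = −[(-0.40)(0.90) − (-0.40)(-0.20)] = 0.4400
  C_22 = (0.60)(0.90) − (-0.40)(-0.05) = 0.5200
  C_23 = −[(0.60)(-0.20) − (-0.40)(-0.05)] = 0.1400
  C_31 = (-0.40)(-0.40) − (-0.40)(0.70) = 0.4400
  C_32 = −[(0.60)(-0.40) − (-0.40)(0.00)] = 0.2400
  C_33 = (0.60)(0.70) − (-0.40)(0.00) = 0.4200
det(I−A) = Σ_j (I−A)_1j·C_1j = (0.60)(0.5500) + (-0.40)(0.0200) + (-0.40)(0.0350) = 0.3080
adj(I−A) = Cᵀ =
  [ 0.5500   0.4400   0.4400]
  [ 0.0200   0.5200   0.2400]
  [ 0.0350   0.1400   0.4200]
(I − A)⁻¹ = adj(I−A) / det(I−A) ≈
  [   1.7857     1.4286     1.4286]
  [   0.0649     1.6883     0.7792]
  [   0.1136     0.4545     1.3636]
x = (I − A)⁻¹ d = adj(I−A)·d / det(I−A), with det(I−A) = 0.3080:
  x_1 = (0.5500·50 + 0.4400·160 + 0.4400·150) / 0.3080 = 163.90 / 0.3080 ≈ 532.143
  x_2 = (0.0200·50 + 0.5200·160 + 0.2400·150) / 0.3080 = 120.20 / 0.3080 ≈ 390.260
  x_3 = (0.0350·50 + 0.1400·160 + 0.4200·150) / 0.3080 = 87.15 / 0.3080 ≈ 282.955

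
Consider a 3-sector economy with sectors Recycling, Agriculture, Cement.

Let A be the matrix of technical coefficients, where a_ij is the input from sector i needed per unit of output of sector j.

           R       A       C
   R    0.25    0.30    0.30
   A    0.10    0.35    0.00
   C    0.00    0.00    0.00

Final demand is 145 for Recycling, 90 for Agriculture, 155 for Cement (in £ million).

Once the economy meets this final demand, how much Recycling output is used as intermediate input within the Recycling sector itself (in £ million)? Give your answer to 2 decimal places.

z_RR = 82.77

I − A =
  [   0.75    -0.30    -0.30]
  [  -0.10     0.65     0.00]
  [   0.00     0.00     1.00]
Cofactors of I−A, C_ij = (−1)^(i+j)·(minor ij) (rows/columns in the sector order above):
  C_11 = (0.65)(1.00) − (0.00)(0.00) = 0.6500
  C_12 = −[(-0.10)(1.00) − (0.00)(0.00)] = 0.1000
  C_13 = (-0.10)(0.00) − (0.65)(0.00) = 0.0000
  C_21 = −[(-0.30)(1.00) − (-0.30)(0.00)] = 0.3000
  C_22 = (0.75)(1.00) − (-0.30)(0.00) = 0.7500
  C_23 = −[(0.75)(0.00) − (-0.30)(0.00)] = 0.0000
  C_31 = (-0.30)(0.00) − (-0.30)(0.65) = 0.1950
  C_32 = −[(0.75)(0.00) − (-0.30)(-0.10)] = 0.0300
  C_33 = (0.75)(0.65) − (-0.30)(-0.10) = 0.4575
det(I−A) = Σ_j (I−A)_1j·C_1j = (0.75)(0.6500) + (-0.30)(0.1000) + (-0.30)(0.0000) = 0.4575
adj(I−A) = Cᵀ =
  [ 0.6500   0.3000   0.1950]
  [ 0.1000   0.7500   0.0300]
  [ 0.0000   0.0000   0.4575]
(I − A)⁻¹ = adj(I−A) / det(I−A) ≈
  [   1.4208     0.6557     0.4262]
  [   0.2186     1.6393     0.0656]
  [   0.0000     0.0000     1.0000]
First solve x = (I − A)⁻¹ d = adj(I−A)·d / det(I−A); in particular x_R = (0.6500·145 + 0.3000·90 + 0.1950·155) / 0.4575 = 151.475 / 0.4575 ≈ 331.0929.
Intermediate flow from R to R: z_RR = a_RR · x_R = 0.25 × 151.475 / 0.4575 = 37.86875 / 0.4575 ≈ 82.77.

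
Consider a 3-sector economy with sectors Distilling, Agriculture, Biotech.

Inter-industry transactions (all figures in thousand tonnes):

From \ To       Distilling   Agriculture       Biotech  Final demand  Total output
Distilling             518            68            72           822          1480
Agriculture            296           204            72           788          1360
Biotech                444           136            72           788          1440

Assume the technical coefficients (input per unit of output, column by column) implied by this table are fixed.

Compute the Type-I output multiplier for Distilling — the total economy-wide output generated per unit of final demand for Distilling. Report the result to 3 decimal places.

Technical coefficients a_ij = z_ij / X_j:
  a_DD = 518/1480 = 0.35, a_AD = 296/1480 = 0.20, a_BD = 444/1480 = 0.30
  a_DA = 68/1360 = 0.05, a_AA = 204/1360 = 0.15, a_BA = 136/1360 = 0.10
  a_DB = 72/1440 = 0.05, a_AB = 72/1440 = 0.05, a_BB = 72/1440 = 0.05
I − A =
  [   0.65    -0.05    -0.05]
  [  -0.20     0.85    -0.05]
  [  -0.30    -0.10     0.95]
Cofactors of I−A, C_ij = (−1)^(i+j)·(minor ij) (rows/columns in the sector order above):
  C_11 = (0.85)(0.95) − (-0.05)(-0.10) = 0.8025
  C_12 = −[(-0.20)(0.95) − (-0.05)(-0.30)] = 0.2050
  C_13 = (-0.20)(-0.10) − (0.85)(-0.30) = 0.2750
  C_21 = −[(-0.05)(0.95) − (-0.05)(-0.10)] = 0.0525
  C_22 = (0.65)(0.95) − (-0.05)(-0.30) = 0.6025
  C_23 = −[(0.65)(-0.10) − (-0.05)(-0.30)] = 0.0800
  C_31 = (-0.05)(-0.05) − (-0.05)(0.85) = 0.0450
  C_32 = −[(0.65)(-0.05) − (-0.05)(-0.20)] = 0.0425
  C_33 = (0.65)(0.85) − (-0.05)(-0.20) = 0.5425
det(I−A) = Σ_j (I−A)_1j·C_1j = (0.65)(0.8025) + (-0.05)(0.2050) + (-0.05)(0.2750) = 0.497625
adj(I−A) = Cᵀ =
  [ 0.8025   0.0525   0.0450]
  [ 0.2050   0.6025   0.0425]
  [ 0.2750   0.0800   0.5425]
(I − A)⁻¹ = adj(I−A) / det(I−A) ≈
  [   1.6127     0.1055     0.0904]
  [   0.4120     1.2108     0.0854]
  [   0.5526     0.1608     1.0902]
The output multiplier for sector j is the column-j sum of the Leontief inverse (I − A)⁻¹ = adj(I−A) / det(I−A).
Column D of adj(I−A): (0.8025, 0.2050, 0.2750); det(I−A) = 0.497625.
m_D = (0.8025 + 0.2050 + 0.2750) / 0.497625 = 1.2825 / 0.497625 ≈ 2.577.

m_D = 2.577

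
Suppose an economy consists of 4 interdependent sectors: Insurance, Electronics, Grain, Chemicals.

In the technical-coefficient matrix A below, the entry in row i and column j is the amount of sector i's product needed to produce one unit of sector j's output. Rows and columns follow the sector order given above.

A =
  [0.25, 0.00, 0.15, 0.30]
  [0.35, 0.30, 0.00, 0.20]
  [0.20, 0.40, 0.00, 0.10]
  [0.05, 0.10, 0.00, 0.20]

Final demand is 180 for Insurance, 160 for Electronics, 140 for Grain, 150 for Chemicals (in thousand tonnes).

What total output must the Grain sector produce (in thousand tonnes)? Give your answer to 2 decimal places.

x_G = 470.63

I − A =
  [   0.75     0.00    -0.15    -0.30]
  [  -0.35     0.70     0.00    -0.20]
  [  -0.20    -0.40     1.00    -0.10]
  [  -0.05    -0.10     0.00     0.80]
Compute the cofactors C_ij = (−1)^(i+j)·(3×3 minor ij) of I−A; the adjugate is their transpose:
adj(I−A) = Cᵀ =
  [ 0.54000   0.07950   0.08100   0.23250]
  [ 0.29000   0.56025   0.04350   0.25425]
  [ 0.23100   0.24750   0.38400   0.19650]
  [ 0.07000   0.07500   0.01050   0.48300]
det(I−A) = Σ_j (I−A)_1j·C_1j = (0.75)(0.54000) + (0.00)(0.29000) + (-0.15)(0.23100) + (-0.30)(0.07000) = 0.34935
(I − A)⁻¹ = adj(I−A) / det(I−A) ≈
  [   1.5457     0.2276     0.2319     0.6655]
  [   0.8301     1.6037     0.1245     0.7278]
  [   0.6612     0.7085     1.0992     0.5625]
  [   0.2004     0.2147     0.0301     1.3826]
x = (I − A)⁻¹ d = adj(I−A)·d / det(I−A), with det(I−A) = 0.34935:
  x_I = (0.54000·180 + 0.07950·160 + 0.08100·140 + 0.23250·150) / 0.34935 = 156.135 / 0.34935 ≈ 446.93
  x_E = (0.29000·180 + 0.56025·160 + 0.04350·140 + 0.25425·150) / 0.34935 = 186.0675 / 0.34935 ≈ 532.61
  x_G = (0.23100·180 + 0.24750·160 + 0.38400·140 + 0.19650·150) / 0.34935 = 164.415 / 0.34935 ≈ 470.63
  x_C = (0.07000·180 + 0.07500·160 + 0.01050·140 + 0.48300·150) / 0.34935 = 98.52 / 0.34935 ≈ 282.01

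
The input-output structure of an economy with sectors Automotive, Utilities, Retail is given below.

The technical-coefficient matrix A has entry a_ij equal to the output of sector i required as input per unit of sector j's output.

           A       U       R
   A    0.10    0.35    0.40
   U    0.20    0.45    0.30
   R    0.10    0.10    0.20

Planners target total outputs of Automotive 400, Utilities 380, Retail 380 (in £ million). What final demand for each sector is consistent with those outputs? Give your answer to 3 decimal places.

I − A =
  [   0.90    -0.35    -0.40]
  [  -0.20     0.55    -0.30]
  [  -0.10    -0.10     0.80]
d = (I − A) x:
  d_A = (+0.90)·400 + (-0.35)·380 + (-0.40)·380 = 75.000
  d_U = (-0.20)·400 + (+0.55)·380 + (-0.30)·380 = 15.000
  d_R = (-0.10)·400 + (-0.10)·380 + (+0.80)·380 = 226.000

d_A = 75.000, d_U = 15.000, d_R = 226.000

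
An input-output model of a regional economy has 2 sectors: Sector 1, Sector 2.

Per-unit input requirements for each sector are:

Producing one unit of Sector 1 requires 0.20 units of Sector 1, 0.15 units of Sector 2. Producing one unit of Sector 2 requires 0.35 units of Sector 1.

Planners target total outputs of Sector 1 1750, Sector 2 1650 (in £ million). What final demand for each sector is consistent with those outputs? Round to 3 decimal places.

d_1 = 822.500, d_2 = 1387.500

I − A =
  [   0.80    -0.35]
  [  -0.15     1.00]
d = (I − A) x:
  d_1 = (+0.80)·1750 + (-0.35)·1650 = 822.500
  d_2 = (-0.15)·1750 + (+1.00)·1650 = 1387.500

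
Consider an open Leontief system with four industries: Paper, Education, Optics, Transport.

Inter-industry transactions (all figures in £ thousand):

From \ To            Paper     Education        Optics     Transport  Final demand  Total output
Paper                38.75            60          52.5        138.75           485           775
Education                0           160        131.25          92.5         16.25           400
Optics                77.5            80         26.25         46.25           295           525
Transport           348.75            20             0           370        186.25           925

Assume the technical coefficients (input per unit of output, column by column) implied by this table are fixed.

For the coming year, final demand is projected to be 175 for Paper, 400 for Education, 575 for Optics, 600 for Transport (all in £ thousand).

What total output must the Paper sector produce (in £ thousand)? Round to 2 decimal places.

Technical coefficients a_ij = z_ij / X_j:
  a_PP = 38.75/775 = 0.05, a_EP = 0/775 = 0.00, a_OP = 77.5/775 = 0.10, a_TP = 348.75/775 = 0.45
  a_PE = 60/400 = 0.15, a_EE = 160/400 = 0.40, a_OE = 80/400 = 0.20, a_TE = 20/400 = 0.05
  a_PO = 52.5/525 = 0.10, a_EO = 131.25/525 = 0.25, a_OO = 26.25/525 = 0.05, a_TO = 0/525 = 0.00
  a_PT = 138.75/925 = 0.15, a_ET = 92.5/925 = 0.10, a_OT = 46.25/925 = 0.05, a_TT = 370/925 = 0.40
I − A =
  [   0.95    -0.15    -0.10    -0.15]
  [   0.00     0.60    -0.25    -0.10]
  [  -0.10    -0.20     0.95    -0.05]
  [  -0.45    -0.05     0.00     0.60]
Compute the cofactors C_ij = (−1)^(i+j)·(3×3 minor ij) of I−A; the adjugate is their transpose:
adj(I−A) = Cᵀ =
  [ 0.306625   0.104875   0.059875   0.099125]
  [ 0.063375   0.469125   0.130125   0.104875]
  [ 0.058000   0.116000   0.290000   0.058000]
  [ 0.235250   0.117750   0.055750   0.484250]
det(I−A) = Σ_j (I−A)_1j·C_1j = (0.95)(0.306625) + (-0.15)(0.063375) + (-0.10)(0.058000) + (-0.15)(0.235250) = 0.2407
(I − A)⁻¹ = adj(I−A) / det(I−A) ≈
  [   1.2739     0.4357     0.2488     0.4118]
  [   0.2633     1.9490     0.5406     0.4357]
  [   0.2410     0.4819     1.2048     0.2410]
  [   0.9774     0.4892     0.2316     2.0118]
x = (I − A)⁻¹ d = adj(I−A)·d / det(I−A), with det(I−A) = 0.2407:
  x_P = (0.306625·175 + 0.104875·400 + 0.059875·575 + 0.099125·600) / 0.2407 = 189.5125 / 0.2407 ≈ 787.34
  x_E = (0.063375·175 + 0.469125·400 + 0.130125·575 + 0.104875·600) / 0.2407 = 336.4875 / 0.2407 ≈ 1397.95
  x_O = (0.058000·175 + 0.116000·400 + 0.290000·575 + 0.058000·600) / 0.2407 = 258.10 / 0.2407 ≈ 1072.29
  x_T = (0.235250·175 + 0.117750·400 + 0.055750·575 + 0.484250·600) / 0.2407 = 410.875 / 0.2407 ≈ 1707.00

x_P = 787.34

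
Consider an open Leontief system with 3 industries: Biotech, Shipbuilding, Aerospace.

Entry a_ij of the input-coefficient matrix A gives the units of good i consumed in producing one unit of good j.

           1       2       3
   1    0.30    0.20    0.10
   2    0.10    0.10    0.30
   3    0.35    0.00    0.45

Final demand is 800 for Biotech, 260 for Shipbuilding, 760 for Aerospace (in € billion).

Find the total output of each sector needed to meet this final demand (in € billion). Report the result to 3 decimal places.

I − A =
  [   0.70    -0.20    -0.10]
  [  -0.10     0.90    -0.30]
  [  -0.35     0.00     0.55]
Cofactors of I−A, C_ij = (−1)^(i+j)·(minor ij) (rows/columns in the sector order above):
  C_11 = (0.90)(0.55) − (-0.30)(0.00) = 0.4950
  C_12 = −[(-0.10)(0.55) − (-0.30)(-0.35)] = 0.1600
  C_13 = (-0.10)(0.00) − (0.90)(-0.35) = 0.3150
  C_21 = −[(-0.20)(0.55) − (-0.10)(0.00)] = 0.1100
  C_22 = (0.70)(0.55) − (-0.10)(-0.35) = 0.3500
  C_23 = −[(0.70)(0.00) − (-0.20)(-0.35)] = 0.0700
  C_31 = (-0.20)(-0.30) − (-0.10)(0.90) = 0.1500
  C_32 = −[(0.70)(-0.30) − (-0.10)(-0.10)] = 0.2200
  C_33 = (0.70)(0.90) − (-0.20)(-0.10) = 0.6100
det(I−A) = Σ_j (I−A)_1j·C_1j = (0.70)(0.4950) + (-0.20)(0.1600) + (-0.10)(0.3150) = 0.2830
adj(I−A) = Cᵀ =
  [ 0.4950   0.1100   0.1500]
  [ 0.1600   0.3500   0.2200]
  [ 0.3150   0.0700   0.6100]
(I − A)⁻¹ = adj(I−A) / det(I−A) ≈
  [   1.7491     0.3887     0.5300]
  [   0.5654     1.2367     0.7774]
  [   1.1131     0.2473     2.1555]
x = (I − A)⁻¹ d = adj(I−A)·d / det(I−A), with det(I−A) = 0.2830:
  x_1 = (0.4950·800 + 0.1100·260 + 0.1500·760) / 0.2830 = 538.60 / 0.2830 ≈ 1903.180
  x_2 = (0.1600·800 + 0.3500·260 + 0.2200·760) / 0.2830 = 386.20 / 0.2830 ≈ 1364.664
  x_3 = (0.3150·800 + 0.0700·260 + 0.6100·760) / 0.2830 = 733.80 / 0.2830 ≈ 2592.933

x_1 = 1903.180, x_2 = 1364.664, x_3 = 2592.933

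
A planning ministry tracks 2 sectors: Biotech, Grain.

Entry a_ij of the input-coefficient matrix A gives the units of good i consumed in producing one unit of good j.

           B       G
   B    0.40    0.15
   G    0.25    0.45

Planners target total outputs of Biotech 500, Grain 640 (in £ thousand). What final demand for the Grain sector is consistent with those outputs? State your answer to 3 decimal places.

I − A =
  [   0.60    -0.15]
  [  -0.25     0.55]
d = (I − A) x:
  d_B = (+0.60)·500 + (-0.15)·640 = 204.000
  d_G = (-0.25)·500 + (+0.55)·640 = 227.000

d_G = 227.000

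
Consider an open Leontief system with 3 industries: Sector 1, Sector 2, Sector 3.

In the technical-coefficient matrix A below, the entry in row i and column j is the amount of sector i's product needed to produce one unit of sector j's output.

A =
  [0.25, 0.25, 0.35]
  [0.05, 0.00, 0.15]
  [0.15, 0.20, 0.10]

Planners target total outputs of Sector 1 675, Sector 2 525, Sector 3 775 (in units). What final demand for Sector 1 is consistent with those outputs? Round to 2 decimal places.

d_1 = 103.75

I − A =
  [   0.75    -0.25    -0.35]
  [  -0.05     1.00    -0.15]
  [  -0.15    -0.20     0.90]
d = (I − A) x:
  d_1 = (+0.75)·675 + (-0.25)·525 + (-0.35)·775 = 103.75
  d_2 = (-0.05)·675 + (+1.00)·525 + (-0.15)·775 = 375.00
  d_3 = (-0.15)·675 + (-0.20)·525 + (+0.90)·775 = 491.25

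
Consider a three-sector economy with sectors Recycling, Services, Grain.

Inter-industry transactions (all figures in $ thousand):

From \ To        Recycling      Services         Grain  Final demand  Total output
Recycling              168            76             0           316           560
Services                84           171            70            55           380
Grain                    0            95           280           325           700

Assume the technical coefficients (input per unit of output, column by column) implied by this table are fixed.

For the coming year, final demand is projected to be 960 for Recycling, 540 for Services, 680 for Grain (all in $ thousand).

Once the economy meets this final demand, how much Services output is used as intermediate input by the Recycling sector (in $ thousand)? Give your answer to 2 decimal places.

Technical coefficients a_ij = z_ij / X_j:
  a_11 = 168/560 = 0.30, a_21 = 84/560 = 0.15, a_31 = 0/560 = 0.00
  a_12 = 76/380 = 0.20, a_22 = 171/380 = 0.45, a_32 = 95/380 = 0.25
  a_13 = 0/700 = 0.00, a_23 = 70/700 = 0.10, a_33 = 280/700 = 0.40
I − A =
  [   0.70    -0.20     0.00]
  [  -0.15     0.55    -0.10]
  [   0.00    -0.25     0.60]
Cofactors of I−A, C_ij = (−1)^(i+j)·(minor ij) (rows/columns in the sector order above):
  C_11 = (0.55)(0.60) − (-0.10)(-0.25) = 0.3050
  C_12 = −[(-0.15)(0.60) − (-0.10)(0.00)] = 0.0900
  C_13 = (-0.15)(-0.25) − (0.55)(0.00) = 0.0375
  C_21 = −[(-0.20)(0.60) − (0.00)(-0.25)] = 0.1200
  C_22 = (0.70)(0.60) − (0.00)(0.00) = 0.4200
  C_23 = −[(0.70)(-0.25) − (-0.20)(0.00)] = 0.1750
  C_31 = (-0.20)(-0.10) − (0.00)(0.55) = 0.0200
  C_32 = −[(0.70)(-0.10) − (0.00)(-0.15)] = 0.0700
  C_33 = (0.70)(0.55) − (-0.20)(-0.15) = 0.3550
det(I−A) = Σ_j (I−A)_1j·C_1j = (0.70)(0.3050) + (-0.20)(0.0900) + (0.00)(0.0375) = 0.1955
adj(I−A) = Cᵀ =
  [ 0.3050   0.1200   0.0200]
  [ 0.0900   0.4200   0.0700]
  [ 0.0375   0.1750   0.3550]
(I − A)⁻¹ = adj(I−A) / det(I−A) ≈
  [   1.5601     0.6138     0.1023]
  [   0.4604     2.1483     0.3581]
  [   0.1918     0.8951     1.8159]
First solve x = (I − A)⁻¹ d = adj(I−A)·d / det(I−A); in particular x_1 = (0.3050·960 + 0.1200·540 + 0.0200·680) / 0.1955 = 371.20 / 0.1955 ≈ 1898.7212.
Intermediate flow from 2 to 1: z_21 = a_21 · x_1 = 0.15 × 371.20 / 0.1955 = 55.68 / 0.1955 ≈ 284.81.

z_21 = 284.81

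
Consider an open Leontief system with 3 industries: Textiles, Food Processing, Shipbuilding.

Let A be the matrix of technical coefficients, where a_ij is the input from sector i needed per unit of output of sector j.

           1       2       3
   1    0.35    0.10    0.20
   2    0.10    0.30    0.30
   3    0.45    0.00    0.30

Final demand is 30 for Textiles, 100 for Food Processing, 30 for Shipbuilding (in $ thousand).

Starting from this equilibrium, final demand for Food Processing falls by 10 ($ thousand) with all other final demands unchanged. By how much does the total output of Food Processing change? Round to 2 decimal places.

Δx_2 = -15.53

I − A =
  [   0.65    -0.10    -0.20]
  [  -0.10     0.70    -0.30]
  [  -0.45     0.00     0.70]
Cofactors of I−A, C_ij = (−1)^(i+j)·(minor ij) (rows/columns in the sector order above):
  C_11 = (0.70)(0.70) − (-0.30)(0.00) = 0.4900
  C_12 = −[(-0.10)(0.70) − (-0.30)(-0.45)] = 0.2050
  C_13 = (-0.10)(0.00) − (0.70)(-0.45) = 0.3150
  C_21 = −[(-0.10)(0.70) − (-0.20)(0.00)] = 0.0700
  C_22 = (0.65)(0.70) − (-0.20)(-0.45) = 0.3650
  C_23 = −[(0.65)(0.00) − (-0.10)(-0.45)] = 0.0450
  C_31 = (-0.10)(-0.30) − (-0.20)(0.70) = 0.1700
  C_32 = −[(0.65)(-0.30) − (-0.20)(-0.10)] = 0.2150
  C_33 = (0.65)(0.70) − (-0.10)(-0.10) = 0.4450
det(I−A) = Σ_j (I−A)_1j·C_1j = (0.65)(0.4900) + (-0.10)(0.2050) + (-0.20)(0.3150) = 0.2350
adj(I−A) = Cᵀ =
  [ 0.4900   0.0700   0.1700]
  [ 0.2050   0.3650   0.2150]
  [ 0.3150   0.0450   0.4450]
(I − A)⁻¹ = adj(I−A) / det(I−A) ≈
  [   2.0851     0.2979     0.7234]
  [   0.8723     1.5532     0.9149]
  [   1.3404     0.1915     1.8936]
Δx = (I − A)⁻¹ Δd with Δd having -10 in the Food Processing component and 0 elsewhere.
So Δx_2 = L_22 · (-10), where L_22 = adj(I−A)_22 / det(I−A) = 0.3650 / 0.2350.
Δx_2 = 0.3650 × (-10) / 0.2350 = -3.65 / 0.2350 ≈ -15.53.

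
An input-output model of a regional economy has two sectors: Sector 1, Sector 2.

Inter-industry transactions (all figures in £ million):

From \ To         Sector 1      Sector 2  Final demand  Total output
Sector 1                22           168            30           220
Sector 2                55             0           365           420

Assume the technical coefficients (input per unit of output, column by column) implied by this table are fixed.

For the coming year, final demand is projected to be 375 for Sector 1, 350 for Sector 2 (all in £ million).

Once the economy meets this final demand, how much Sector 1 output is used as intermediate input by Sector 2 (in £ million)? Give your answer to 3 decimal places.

z_12 = 204.375

Technical coefficients a_ij = z_ij / X_j:
  a_11 = 22/220 = 0.10, a_21 = 55/220 = 0.25
  a_12 = 168/420 = 0.40, a_22 = 0/420 = 0.00
I − A =
  [   0.90    -0.40]
  [  -0.25     1.00]
det(I−A) = (0.90)(1.00) − (-0.40)(-0.25) = 0.8000
adj(I−A) = [[1.00, 0.40], [0.25, 0.90]]
(I − A)⁻¹ = adj(I−A) / det(I−A) ≈
  [   1.2500     0.5000]
  [   0.3125     1.1250]
First solve x = (I − A)⁻¹ d = adj(I−A)·d / det(I−A); in particular x_2 = (0.25·375 + 0.90·350) / 0.8000 = 408.75 / 0.8000 = 510.93750.
Intermediate flow from 1 to 2: z_12 = a_12 · x_2 = 0.40 × 408.75 / 0.8000 = 163.50 / 0.8000 = 204.375.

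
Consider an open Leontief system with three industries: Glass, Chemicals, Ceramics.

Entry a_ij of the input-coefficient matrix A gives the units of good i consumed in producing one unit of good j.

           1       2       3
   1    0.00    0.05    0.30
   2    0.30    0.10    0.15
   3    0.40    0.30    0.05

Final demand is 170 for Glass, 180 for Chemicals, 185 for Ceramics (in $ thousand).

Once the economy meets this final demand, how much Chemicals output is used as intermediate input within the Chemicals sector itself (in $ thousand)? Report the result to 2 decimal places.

z_22 = 38.38

I − A =
  [   1.00    -0.05    -0.30]
  [  -0.30     0.90    -0.15]
  [  -0.40    -0.30     0.95]
Cofactors of I−A, C_ij = (−1)^(i+j)·(minor ij) (rows/columns in the sector order above):
  C_11 = (0.90)(0.95) − (-0.15)(-0.30) = 0.8100
  C_12 = −[(-0.30)(0.95) − (-0.15)(-0.40)] = 0.3450
  C_13 = (-0.30)(-0.30) − (0.90)(-0.40) = 0.4500
  C_21 = −[(-0.05)(0.95) − (-0.30)(-0.30)] = 0.1375
  C_22 = (1.00)(0.95) − (-0.30)(-0.40) = 0.8300
  C_23 = −[(1.00)(-0.30) − (-0.05)(-0.40)] = 0.3200
  C_31 = (-0.05)(-0.15) − (-0.30)(0.90) = 0.2775
  C_32 = −[(1.00)(-0.15) − (-0.30)(-0.30)] = 0.2400
  C_33 = (1.00)(0.90) − (-0.05)(-0.30) = 0.8850
det(I−A) = Σ_j (I−A)_1j·C_1j = (1.00)(0.8100) + (-0.05)(0.3450) + (-0.30)(0.4500) = 0.65775
adj(I−A) = Cᵀ =
  [ 0.8100   0.1375   0.2775]
  [ 0.3450   0.8300   0.2400]
  [ 0.4500   0.3200   0.8850]
(I − A)⁻¹ = adj(I−A) / det(I−A) ≈
  [   1.2315     0.2090     0.4219]
  [   0.5245     1.2619     0.3649]
  [   0.6842     0.4865     1.3455]
First solve x = (I − A)⁻¹ d = adj(I−A)·d / det(I−A); in particular x_2 = (0.3450·170 + 0.8300·180 + 0.2400·185) / 0.65775 = 252.45 / 0.65775 ≈ 383.8084.
Intermediate flow from 2 to 2: z_22 = a_22 · x_2 = 0.10 × 252.45 / 0.65775 = 25.245 / 0.65775 ≈ 38.38.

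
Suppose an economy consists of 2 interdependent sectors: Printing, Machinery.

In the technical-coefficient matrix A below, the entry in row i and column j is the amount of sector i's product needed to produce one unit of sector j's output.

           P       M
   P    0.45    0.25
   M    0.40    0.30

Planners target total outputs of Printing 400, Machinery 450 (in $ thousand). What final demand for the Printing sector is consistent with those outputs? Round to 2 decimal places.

d_P = 107.50

I − A =
  [   0.55    -0.25]
  [  -0.40     0.70]
d = (I − A) x:
  d_P = (+0.55)·400 + (-0.25)·450 = 107.50
  d_M = (-0.40)·400 + (+0.70)·450 = 155.00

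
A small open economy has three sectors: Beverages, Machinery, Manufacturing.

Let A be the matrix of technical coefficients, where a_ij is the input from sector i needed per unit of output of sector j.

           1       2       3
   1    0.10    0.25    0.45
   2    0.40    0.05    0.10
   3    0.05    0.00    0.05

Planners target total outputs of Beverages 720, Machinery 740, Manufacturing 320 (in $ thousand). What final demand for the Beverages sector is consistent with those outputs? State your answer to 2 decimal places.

d_1 = 319.00

I − A =
  [   0.90    -0.25    -0.45]
  [  -0.40     0.95    -0.10]
  [  -0.05     0.00     0.95]
d = (I − A) x:
  d_1 = (+0.90)·720 + (-0.25)·740 + (-0.45)·320 = 319.00
  d_2 = (-0.40)·720 + (+0.95)·740 + (-0.10)·320 = 383.00
  d_3 = (-0.05)·720 + (+0.00)·740 + (+0.95)·320 = 268.00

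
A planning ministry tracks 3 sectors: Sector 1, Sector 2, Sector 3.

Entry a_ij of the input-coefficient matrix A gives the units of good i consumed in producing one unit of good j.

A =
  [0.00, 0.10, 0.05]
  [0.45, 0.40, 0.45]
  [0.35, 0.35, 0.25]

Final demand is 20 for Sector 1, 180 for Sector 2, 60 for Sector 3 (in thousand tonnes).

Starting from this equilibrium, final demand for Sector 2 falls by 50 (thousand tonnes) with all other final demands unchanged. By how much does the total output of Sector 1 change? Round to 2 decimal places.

I − A =
  [   1.00    -0.10    -0.05]
  [  -0.45     0.60    -0.45]
  [  -0.35    -0.35     0.75]
Cofactors of I−A, C_ij = (−1)^(i+j)·(minor ij) (rows/columns in the sector order above):
  C_11 = (0.60)(0.75) − (-0.45)(-0.35) = 0.2925
  C_12 = −[(-0.45)(0.75) − (-0.45)(-0.35)] = 0.4950
  C_13 = (-0.45)(-0.35) − (0.60)(-0.35) = 0.3675
  C_21 = −[(-0.10)(0.75) − (-0.05)(-0.35)] = 0.0925
  C_22 = (1.00)(0.75) − (-0.05)(-0.35) = 0.7325
  C_23 = −[(1.00)(-0.35) − (-0.10)(-0.35)] = 0.3850
  C_31 = (-0.10)(-0.45) − (-0.05)(0.60) = 0.0750
  C_32 = −[(1.00)(-0.45) − (-0.05)(-0.45)] = 0.4725
  C_33 = (1.00)(0.60) − (-0.10)(-0.45) = 0.5550
det(I−A) = Σ_j (I−A)_1j·C_1j = (1.00)(0.2925) + (-0.10)(0.4950) + (-0.05)(0.3675) = 0.224625
adj(I−A) = Cᵀ =
  [ 0.2925   0.0925   0.0750]
  [ 0.4950   0.7325   0.4725]
  [ 0.3675   0.3850   0.5550]
(I − A)⁻¹ = adj(I−A) / det(I−A) ≈
  [   1.3022     0.4118     0.3339]
  [   2.2037     3.2610     2.1035]
  [   1.6361     1.7140     2.4708]
Δx = (I − A)⁻¹ Δd with Δd having -50 in the Sector 2 component and 0 elsewhere.
So Δx_1 = L_12 · (-50), where L_12 = adj(I−A)_12 / det(I−A) = 0.0925 / 0.224625.
Δx_1 = 0.0925 × (-50) / 0.224625 = -4.625 / 0.224625 ≈ -20.59.

Δx_1 = -20.59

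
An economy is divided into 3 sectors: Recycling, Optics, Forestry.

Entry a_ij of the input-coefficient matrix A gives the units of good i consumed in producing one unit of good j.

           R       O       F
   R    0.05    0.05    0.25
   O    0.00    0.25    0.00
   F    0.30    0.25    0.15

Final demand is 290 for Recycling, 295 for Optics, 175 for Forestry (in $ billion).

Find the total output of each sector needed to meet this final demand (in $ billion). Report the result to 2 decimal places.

I − A =
  [   0.95    -0.05    -0.25]
  [   0.00     0.75     0.00]
  [  -0.30    -0.25     0.85]
Cofactors of I−A, C_ij = (−1)^(i+j)·(minor ij) (rows/columns in the sector order above):
  C_11 = (0.75)(0.85) − (0.00)(-0.25) = 0.6375
  C_12 = −[(0.00)(0.85) − (0.00)(-0.30)] = 0.0000
  C_13 = (0.00)(-0.25) − (0.75)(-0.30) = 0.2250
  C_21 = −[(-0.05)(0.85) − (-0.25)(-0.25)] = 0.1050
  C_22 = (0.95)(0.85) − (-0.25)(-0.30) = 0.7325
  C_23 = −[(0.95)(-0.25) − (-0.05)(-0.30)] = 0.2525
  C_31 = (-0.05)(0.00) − (-0.25)(0.75) = 0.1875
  C_32 = −[(0.95)(0.00) − (-0.25)(0.00)] = 0.0000
  C_33 = (0.95)(0.75) − (-0.05)(0.00) = 0.7125
det(I−A) = Σ_j (I−A)_1j·C_1j = (0.95)(0.6375) + (-0.05)(0.0000) + (-0.25)(0.2250) = 0.549375
adj(I−A) = Cᵀ =
  [ 0.6375   0.1050   0.1875]
  [ 0.0000   0.7325   0.0000]
  [ 0.2250   0.2525   0.7125]
(I − A)⁻¹ = adj(I−A) / det(I−A) ≈
  [   1.1604     0.1911     0.3413]
  [   0.0000     1.3333     0.0000]
  [   0.4096     0.4596     1.2969]
x = (I − A)⁻¹ d = adj(I−A)·d / det(I−A), with det(I−A) = 0.549375:
  x_R = (0.6375·290 + 0.1050·295 + 0.1875·175) / 0.549375 = 248.6625 / 0.549375 ≈ 452.63
  x_O = (0.0000·290 + 0.7325·295 + 0.0000·175) / 0.549375 = 216.0875 / 0.549375 ≈ 393.33
  x_F = (0.2250·290 + 0.2525·295 + 0.7125·175) / 0.549375 = 264.425 / 0.549375 ≈ 481.32

x_R = 452.63, x_O = 393.33, x_F = 481.32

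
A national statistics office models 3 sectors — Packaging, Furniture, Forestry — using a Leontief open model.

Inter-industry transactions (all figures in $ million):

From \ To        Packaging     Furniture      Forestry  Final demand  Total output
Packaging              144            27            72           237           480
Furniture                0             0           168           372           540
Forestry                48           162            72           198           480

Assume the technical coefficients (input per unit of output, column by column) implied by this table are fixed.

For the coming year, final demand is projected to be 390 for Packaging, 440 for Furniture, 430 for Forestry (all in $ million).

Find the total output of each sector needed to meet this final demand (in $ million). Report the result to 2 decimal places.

Technical coefficients a_ij = z_ij / X_j:
  a_11 = 144/480 = 0.30, a_21 = 0/480 = 0.00, a_31 = 48/480 = 0.10
  a_12 = 27/540 = 0.05, a_22 = 0/540 = 0.00, a_32 = 162/540 = 0.30
  a_13 = 72/480 = 0.15, a_23 = 168/480 = 0.35, a_33 = 72/480 = 0.15
I − A =
  [   0.70    -0.05    -0.15]
  [   0.00     1.00    -0.35]
  [  -0.10    -0.30     0.85]
Cofactors of I−A, C_ij = (−1)^(i+j)·(minor ij) (rows/columns in the sector order above):
  C_11 = (1.00)(0.85) − (-0.35)(-0.30) = 0.7450
  C_12 = −[(0.00)(0.85) − (-0.35)(-0.10)] = 0.0350
  C_13 = (0.00)(-0.30) − (1.00)(-0.10) = 0.1000
  C_21 = −[(-0.05)(0.85) − (-0.15)(-0.30)] = 0.0875
  C_22 = (0.70)(0.85) − (-0.15)(-0.10) = 0.5800
  C_23 = −[(0.70)(-0.30) − (-0.05)(-0.10)] = 0.2150
  C_31 = (-0.05)(-0.35) − (-0.15)(1.00) = 0.1675
  C_32 = −[(0.70)(-0.35) − (-0.15)(0.00)] = 0.2450
  C_33 = (0.70)(1.00) − (-0.05)(0.00) = 0.7000
det(I−A) = Σ_j (I−A)_1j·C_1j = (0.70)(0.7450) + (-0.05)(0.0350) + (-0.15)(0.1000) = 0.50475
adj(I−A) = Cᵀ =
  [ 0.7450   0.0875   0.1675]
  [ 0.0350   0.5800   0.2450]
  [ 0.1000   0.2150   0.7000]
(I − A)⁻¹ = adj(I−A) / det(I−A) ≈
  [   1.4760     0.1734     0.3318]
  [   0.0693     1.1491     0.4854]
  [   0.1981     0.4260     1.3868]
x = (I − A)⁻¹ d = adj(I−A)·d / det(I−A), with det(I−A) = 0.50475:
  x_1 = (0.7450·390 + 0.0875·440 + 0.1675·430) / 0.50475 = 401.075 / 0.50475 ≈ 794.60
  x_2 = (0.0350·390 + 0.5800·440 + 0.2450·430) / 0.50475 = 374.20 / 0.50475 ≈ 741.36
  x_3 = (0.1000·390 + 0.2150·440 + 0.7000·430) / 0.50475 = 434.60 / 0.50475 ≈ 861.02

x_1 = 794.60, x_2 = 741.36, x_3 = 861.02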